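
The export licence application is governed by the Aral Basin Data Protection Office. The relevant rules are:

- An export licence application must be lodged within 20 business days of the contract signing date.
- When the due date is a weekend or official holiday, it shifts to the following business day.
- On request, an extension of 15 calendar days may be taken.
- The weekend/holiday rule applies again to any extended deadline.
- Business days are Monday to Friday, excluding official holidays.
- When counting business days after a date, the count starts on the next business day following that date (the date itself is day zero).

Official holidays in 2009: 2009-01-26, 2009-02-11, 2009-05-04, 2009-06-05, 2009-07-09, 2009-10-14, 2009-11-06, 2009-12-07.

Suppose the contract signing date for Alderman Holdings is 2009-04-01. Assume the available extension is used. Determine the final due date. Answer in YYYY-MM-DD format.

Counting 20 business days after 2009-04-01 (skipping weekends and listed holidays) reaches 2009-04-29.
Since 2009-04-29 is a Wednesday and not a holiday, the date is unchanged.
Add the 15 calendar-day extension to 2009-04-29: 2009-05-14.
2009-05-14 falls on a Thursday, which is a business day, so no adjustment is needed.
So the filing is due 2009-05-14.

2009-05-14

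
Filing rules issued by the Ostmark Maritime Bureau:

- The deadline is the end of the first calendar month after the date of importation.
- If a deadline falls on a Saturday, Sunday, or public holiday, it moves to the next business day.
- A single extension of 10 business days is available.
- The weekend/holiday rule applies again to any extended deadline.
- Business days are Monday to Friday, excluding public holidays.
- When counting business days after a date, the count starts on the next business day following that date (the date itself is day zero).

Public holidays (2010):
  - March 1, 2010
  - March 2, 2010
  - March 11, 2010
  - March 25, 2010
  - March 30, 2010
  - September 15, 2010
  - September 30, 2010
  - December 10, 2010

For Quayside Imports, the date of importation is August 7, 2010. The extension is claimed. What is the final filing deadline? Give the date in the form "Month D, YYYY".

October 15, 2010

1 month after August 7, 2010 falls in September 2010; the last day of that month is September 30, 2010.
September 30, 2010 is a listed holiday, so it moves to the next business day, October 1, 2010 (Friday).
Applying the 10-business-day extension: 10 business days after October 1, 2010 is October 15, 2010.
October 15, 2010 (Friday) is already a business day.
So the filing is due October 15, 2010.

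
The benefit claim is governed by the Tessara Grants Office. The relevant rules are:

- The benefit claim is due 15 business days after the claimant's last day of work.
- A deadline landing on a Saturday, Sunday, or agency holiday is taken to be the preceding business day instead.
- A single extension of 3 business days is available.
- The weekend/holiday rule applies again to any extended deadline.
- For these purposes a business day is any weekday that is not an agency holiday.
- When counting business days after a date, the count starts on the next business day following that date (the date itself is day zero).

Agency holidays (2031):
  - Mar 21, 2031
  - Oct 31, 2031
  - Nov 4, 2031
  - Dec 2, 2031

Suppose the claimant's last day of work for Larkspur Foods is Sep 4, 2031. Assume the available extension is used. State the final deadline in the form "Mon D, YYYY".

Sep 30, 2031

Counting 15 business days after Sep 4, 2031 (skipping weekends and listed holidays) reaches Sep 25, 2031.
Sep 25, 2031 is a Thursday and not a listed holiday, so it stands.
The 3-business-day extension runs from Sep 25, 2031 to Sep 30, 2031.
Sep 30, 2031 (Tuesday) is already a business day.
Final deadline: Sep 30, 2031.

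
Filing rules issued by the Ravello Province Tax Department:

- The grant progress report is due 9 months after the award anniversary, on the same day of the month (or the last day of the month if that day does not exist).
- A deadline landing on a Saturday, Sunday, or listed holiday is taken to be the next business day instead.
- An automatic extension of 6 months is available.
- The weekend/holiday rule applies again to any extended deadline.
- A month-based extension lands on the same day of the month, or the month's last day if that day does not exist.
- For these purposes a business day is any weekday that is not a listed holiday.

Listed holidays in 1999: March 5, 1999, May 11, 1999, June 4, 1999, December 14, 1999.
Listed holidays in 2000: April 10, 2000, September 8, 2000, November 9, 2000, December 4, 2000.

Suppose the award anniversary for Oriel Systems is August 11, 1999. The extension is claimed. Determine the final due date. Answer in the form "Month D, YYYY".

Moving 9 months forward from August 11, 1999 on the corresponding day gives May 11, 2000.
May 11, 2000 is a Thursday and not a listed holiday, so it stands.
Add 6 months to May 11, 2000: November 11, 2000.
November 11, 2000 falls on a Saturday. Rolling to the next business day gives November 13, 2000, a Monday.
The final due date is November 13, 2000.

November 13, 2000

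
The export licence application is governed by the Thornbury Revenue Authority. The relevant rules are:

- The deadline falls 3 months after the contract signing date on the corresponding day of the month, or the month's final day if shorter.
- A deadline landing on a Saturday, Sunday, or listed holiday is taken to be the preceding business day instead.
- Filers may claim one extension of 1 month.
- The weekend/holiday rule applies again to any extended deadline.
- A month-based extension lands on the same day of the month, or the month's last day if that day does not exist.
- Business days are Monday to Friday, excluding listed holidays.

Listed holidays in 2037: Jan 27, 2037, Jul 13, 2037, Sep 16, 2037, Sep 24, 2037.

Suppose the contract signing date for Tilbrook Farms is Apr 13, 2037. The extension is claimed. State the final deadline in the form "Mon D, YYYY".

Moving 3 months forward from Apr 13, 2037 on the corresponding day gives Jul 13, 2037.
Jul 13, 2037 falls on a listed holiday. Rolling to the preceding business day gives Jul 10, 2037, a Friday.
Add 1 month to Jul 10, 2037: Aug 10, 2037.
Aug 10, 2037 falls on a Monday, which is a business day, so no adjustment is needed.
So the filing is due Aug 10, 2037.

Aug 10, 2037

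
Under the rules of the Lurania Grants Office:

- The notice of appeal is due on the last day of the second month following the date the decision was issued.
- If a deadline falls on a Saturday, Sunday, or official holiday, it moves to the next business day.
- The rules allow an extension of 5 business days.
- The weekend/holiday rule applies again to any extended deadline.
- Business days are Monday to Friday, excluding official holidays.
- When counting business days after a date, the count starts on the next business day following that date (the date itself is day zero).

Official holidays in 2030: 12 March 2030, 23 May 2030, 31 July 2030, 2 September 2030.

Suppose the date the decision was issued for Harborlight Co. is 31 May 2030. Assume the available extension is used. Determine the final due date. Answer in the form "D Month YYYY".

2 months after 31 May 2030 is July 2030; that month ends on 31 July 2030.
31 July 2030 is a listed holiday, so it moves to the next business day, 1 August 2030 (Thursday).
The 5-business-day extension runs from 1 August 2030 to 8 August 2030.
Since 8 August 2030 is a Thursday and not a holiday, the date is unchanged.
Deadline: 8 August 2030.

8 August 2030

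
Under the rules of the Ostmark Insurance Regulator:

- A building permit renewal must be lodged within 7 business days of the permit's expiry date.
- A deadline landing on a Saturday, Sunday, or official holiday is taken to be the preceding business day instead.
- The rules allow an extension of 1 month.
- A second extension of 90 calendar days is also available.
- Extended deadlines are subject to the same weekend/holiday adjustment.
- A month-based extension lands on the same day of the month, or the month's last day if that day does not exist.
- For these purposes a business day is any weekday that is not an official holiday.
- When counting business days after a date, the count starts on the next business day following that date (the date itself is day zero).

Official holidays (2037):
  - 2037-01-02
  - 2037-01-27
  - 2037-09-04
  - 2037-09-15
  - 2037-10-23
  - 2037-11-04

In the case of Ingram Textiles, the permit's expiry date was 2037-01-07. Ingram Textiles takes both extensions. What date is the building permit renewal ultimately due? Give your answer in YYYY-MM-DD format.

2037-05-15

Counting 7 business days after 2037-01-07 (skipping weekends and listed holidays) reaches 2037-01-16.
2037-01-16 falls on a Friday, which is a business day, so no adjustment is needed.
The 1 month extension carries 2037-01-16 to 2037-02-16.
2037-02-16 falls on a Monday, which is a business day, so no adjustment is needed.
Applying the 90-calendar-day extension: 2037-02-16 + 90 days = 2037-05-17.
Because 2037-05-17 is a Sunday, the deadline becomes 2037-05-15 (Friday).
Final deadline: 2037-05-15.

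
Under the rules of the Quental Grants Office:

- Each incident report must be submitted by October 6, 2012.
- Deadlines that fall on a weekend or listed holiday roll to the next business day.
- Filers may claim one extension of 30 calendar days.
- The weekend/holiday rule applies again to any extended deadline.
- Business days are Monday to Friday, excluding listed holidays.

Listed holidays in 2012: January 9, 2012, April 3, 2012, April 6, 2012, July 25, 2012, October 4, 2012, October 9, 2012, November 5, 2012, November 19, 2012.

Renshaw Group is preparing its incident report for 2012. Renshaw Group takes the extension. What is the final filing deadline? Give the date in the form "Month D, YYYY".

November 7, 2012

The statutory due date is October 6, 2012.
October 6, 2012 is a Saturday; the next business day is October 8, 2012 (Monday).
Add the 30 calendar-day extension to October 8, 2012: November 7, 2012.
Since November 7, 2012 is a Wednesday and not a holiday, the date is unchanged.
Final deadline: November 7, 2012.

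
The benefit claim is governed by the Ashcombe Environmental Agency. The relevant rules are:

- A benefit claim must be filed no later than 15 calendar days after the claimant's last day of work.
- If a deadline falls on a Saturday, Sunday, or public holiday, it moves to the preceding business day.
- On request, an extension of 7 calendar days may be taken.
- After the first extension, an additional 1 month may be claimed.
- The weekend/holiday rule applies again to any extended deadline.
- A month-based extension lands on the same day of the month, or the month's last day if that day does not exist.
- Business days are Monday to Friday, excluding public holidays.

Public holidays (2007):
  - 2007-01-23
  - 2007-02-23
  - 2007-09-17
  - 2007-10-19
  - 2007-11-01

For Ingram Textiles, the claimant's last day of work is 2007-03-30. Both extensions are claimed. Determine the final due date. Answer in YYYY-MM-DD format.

2007-05-18

15 calendar days after 2007-03-30 is 2007-04-14.
Because 2007-04-14 is a Saturday, the deadline becomes 2007-04-13 (Friday).
Add the 7 calendar-day extension to 2007-04-13: 2007-04-20.
Since 2007-04-20 is a Friday and not a holiday, the date is unchanged.
Add 1 month to 2007-04-20: 2007-05-20.
2007-05-20 falls on a Sunday. Rolling to the preceding business day gives 2007-05-18, a Friday.
Final deadline: 2007-05-18.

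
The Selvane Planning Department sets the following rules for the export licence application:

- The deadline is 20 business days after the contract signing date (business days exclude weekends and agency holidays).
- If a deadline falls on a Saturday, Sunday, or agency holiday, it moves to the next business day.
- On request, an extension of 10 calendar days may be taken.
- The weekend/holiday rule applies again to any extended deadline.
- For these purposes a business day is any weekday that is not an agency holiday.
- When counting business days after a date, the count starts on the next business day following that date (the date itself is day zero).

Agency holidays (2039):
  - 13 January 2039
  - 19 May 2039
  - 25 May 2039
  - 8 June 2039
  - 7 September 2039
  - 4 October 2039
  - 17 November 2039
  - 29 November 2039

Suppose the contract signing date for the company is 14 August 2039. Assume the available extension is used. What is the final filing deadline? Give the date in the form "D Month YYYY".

Counting 20 business days after 14 August 2039 (skipping weekends and listed holidays) reaches 12 September 2039.
12 September 2039 falls on a Monday, which is a business day, so no adjustment is needed.
The 10-calendar-day extension moves the deadline from 12 September 2039 to 22 September 2039.
22 September 2039 is a Thursday and not a listed holiday, so it stands.
Final deadline: 22 September 2039.

22 September 2039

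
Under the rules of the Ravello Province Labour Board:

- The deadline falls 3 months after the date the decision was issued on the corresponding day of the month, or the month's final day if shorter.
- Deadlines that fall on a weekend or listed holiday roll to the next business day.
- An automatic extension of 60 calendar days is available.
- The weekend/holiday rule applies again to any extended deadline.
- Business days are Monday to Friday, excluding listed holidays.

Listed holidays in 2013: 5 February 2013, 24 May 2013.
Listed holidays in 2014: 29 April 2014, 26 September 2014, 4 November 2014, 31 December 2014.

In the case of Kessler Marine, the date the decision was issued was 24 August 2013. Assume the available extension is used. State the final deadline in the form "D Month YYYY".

24 January 2014

3 months after 24 August 2013, on the same day of the month, is 24 November 2013.
24 November 2013 is a Sunday, so it moves to the next business day, 25 November 2013 (Monday).
Add the 60 calendar-day extension to 25 November 2013: 24 January 2014.
Since 24 January 2014 is a Friday and not a holiday, the date is unchanged.
So the filing is due 24 January 2014.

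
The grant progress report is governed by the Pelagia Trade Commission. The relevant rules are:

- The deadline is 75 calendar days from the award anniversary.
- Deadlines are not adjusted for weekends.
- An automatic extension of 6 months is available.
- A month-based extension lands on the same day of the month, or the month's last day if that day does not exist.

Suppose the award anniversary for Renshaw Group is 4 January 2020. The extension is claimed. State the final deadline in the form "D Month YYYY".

Adding 75 calendar days to 4 January 2020 gives 19 March 2020.
19 March 2020 is a Thursday; no weekend or holiday adjustment applies.
Applying the 6 months extension: 6 months after 19 March 2020 is 19 September 2020.
No adjustment is made for weekends or holidays, so 19 September 2020 stands.
The final due date is 19 September 2020.

19 September 2020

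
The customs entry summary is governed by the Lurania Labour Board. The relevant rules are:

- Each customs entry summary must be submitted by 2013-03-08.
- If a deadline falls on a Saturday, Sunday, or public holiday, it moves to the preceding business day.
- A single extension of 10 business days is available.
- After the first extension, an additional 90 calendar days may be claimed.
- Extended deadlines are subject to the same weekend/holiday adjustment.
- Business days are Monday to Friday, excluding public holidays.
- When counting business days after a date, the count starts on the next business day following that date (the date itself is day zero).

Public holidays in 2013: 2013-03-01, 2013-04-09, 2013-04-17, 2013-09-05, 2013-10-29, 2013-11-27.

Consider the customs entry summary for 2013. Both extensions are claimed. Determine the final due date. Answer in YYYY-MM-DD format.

Start from the fixed due date, 2013-03-08.
Since 2013-03-08 is a Friday and not a holiday, the date is unchanged.
Counting 10 further business days from 2013-03-08 reaches 2013-03-22.
2013-03-22 falls on a Friday, which is a business day, so no adjustment is needed.
Applying the 90-calendar-day extension: 2013-03-22 + 90 days = 2013-06-20.
2013-06-20 falls on a Thursday, which is a business day, so no adjustment is needed.
Final deadline: 2013-06-20.

2013-06-20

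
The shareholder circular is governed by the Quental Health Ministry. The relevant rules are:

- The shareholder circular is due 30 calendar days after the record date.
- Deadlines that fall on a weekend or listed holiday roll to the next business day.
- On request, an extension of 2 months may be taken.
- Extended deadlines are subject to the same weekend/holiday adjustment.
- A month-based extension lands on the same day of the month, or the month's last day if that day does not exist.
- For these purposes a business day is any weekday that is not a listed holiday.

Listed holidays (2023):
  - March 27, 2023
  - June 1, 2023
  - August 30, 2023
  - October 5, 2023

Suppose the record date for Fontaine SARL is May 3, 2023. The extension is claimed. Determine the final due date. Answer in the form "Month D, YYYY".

Trigger date May 3, 2023 + 30 calendar days = June 2, 2023.
June 2, 2023 falls on a Friday, which is a business day, so no adjustment is needed.
Applying the 2 months extension: 2 months after June 2, 2023 is August 2, 2023.
Since August 2, 2023 is a Wednesday and not a holiday, the date is unchanged.
Final deadline: August 2, 2023.

August 2, 2023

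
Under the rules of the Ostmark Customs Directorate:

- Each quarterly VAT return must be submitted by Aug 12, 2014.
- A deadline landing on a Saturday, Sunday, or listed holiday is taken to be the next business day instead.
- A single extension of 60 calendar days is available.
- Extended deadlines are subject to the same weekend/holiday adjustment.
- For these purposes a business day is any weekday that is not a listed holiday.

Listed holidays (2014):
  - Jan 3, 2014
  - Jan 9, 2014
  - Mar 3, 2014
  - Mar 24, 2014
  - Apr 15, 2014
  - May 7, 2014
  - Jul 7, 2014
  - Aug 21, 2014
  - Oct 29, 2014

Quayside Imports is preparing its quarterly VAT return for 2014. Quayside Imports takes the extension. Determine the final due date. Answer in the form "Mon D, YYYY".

The statutory due date is Aug 12, 2014.
Aug 12, 2014 (Tuesday) is already a business day.
With the 60-day extension, Aug 12, 2014 becomes Oct 11, 2014.
Oct 11, 2014 falls on a Saturday. Rolling to the next business day gives Oct 13, 2014, a Monday.
Final deadline: Oct 13, 2014.

Oct 13, 2014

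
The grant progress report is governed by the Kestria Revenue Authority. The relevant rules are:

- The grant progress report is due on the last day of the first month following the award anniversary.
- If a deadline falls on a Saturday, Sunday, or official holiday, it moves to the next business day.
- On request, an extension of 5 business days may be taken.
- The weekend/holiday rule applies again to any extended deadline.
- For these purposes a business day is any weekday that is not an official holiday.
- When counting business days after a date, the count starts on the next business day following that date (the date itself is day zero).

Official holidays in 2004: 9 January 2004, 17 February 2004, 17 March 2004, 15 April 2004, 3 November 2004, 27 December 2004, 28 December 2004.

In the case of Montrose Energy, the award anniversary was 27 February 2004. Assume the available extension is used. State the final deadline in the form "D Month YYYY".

7 April 2004

1 month after 27 February 2004 falls in March 2004; the last day of that month is 31 March 2004.
31 March 2004 falls on a Wednesday, which is a business day, so no adjustment is needed.
Counting 5 further business days from 31 March 2004 reaches 7 April 2004.
7 April 2004 is a Wednesday and not a listed holiday, so it stands.
Deadline: 7 April 2004.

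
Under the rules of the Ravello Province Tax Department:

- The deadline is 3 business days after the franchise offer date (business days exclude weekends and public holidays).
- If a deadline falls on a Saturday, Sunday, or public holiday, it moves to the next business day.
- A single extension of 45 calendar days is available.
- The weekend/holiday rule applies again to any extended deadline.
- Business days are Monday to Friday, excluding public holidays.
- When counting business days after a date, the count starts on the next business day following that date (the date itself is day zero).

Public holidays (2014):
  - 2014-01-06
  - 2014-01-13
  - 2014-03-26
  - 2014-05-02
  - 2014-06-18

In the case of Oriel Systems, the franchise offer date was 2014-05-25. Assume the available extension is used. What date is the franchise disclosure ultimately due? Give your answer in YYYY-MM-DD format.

Counting 3 business days after 2014-05-25 (skipping weekends and listed holidays) reaches 2014-05-28.
2014-05-28 is a Wednesday and not a listed holiday, so it stands.
The 45-calendar-day extension moves the deadline from 2014-05-28 to 2014-07-12.
2014-07-12 is a Saturday; the next business day is 2014-07-14 (Monday).
Deadline: 2014-07-14.

2014-07-14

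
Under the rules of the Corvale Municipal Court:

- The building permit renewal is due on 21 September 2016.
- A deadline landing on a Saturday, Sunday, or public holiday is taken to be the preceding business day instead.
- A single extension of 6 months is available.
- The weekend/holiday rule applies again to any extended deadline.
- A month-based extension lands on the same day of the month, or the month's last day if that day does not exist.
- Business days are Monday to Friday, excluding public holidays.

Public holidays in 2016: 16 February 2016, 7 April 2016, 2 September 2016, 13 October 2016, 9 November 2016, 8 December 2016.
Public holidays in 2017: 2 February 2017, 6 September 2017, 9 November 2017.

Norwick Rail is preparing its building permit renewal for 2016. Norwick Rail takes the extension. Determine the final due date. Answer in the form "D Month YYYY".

21 March 2017

The stated deadline is 21 September 2016.
Since 21 September 2016 is a Wednesday and not a holiday, the date is unchanged.
Add 6 months to 21 September 2016: 21 March 2017.
21 March 2017 (Tuesday) is already a business day.
Deadline: 21 March 2017.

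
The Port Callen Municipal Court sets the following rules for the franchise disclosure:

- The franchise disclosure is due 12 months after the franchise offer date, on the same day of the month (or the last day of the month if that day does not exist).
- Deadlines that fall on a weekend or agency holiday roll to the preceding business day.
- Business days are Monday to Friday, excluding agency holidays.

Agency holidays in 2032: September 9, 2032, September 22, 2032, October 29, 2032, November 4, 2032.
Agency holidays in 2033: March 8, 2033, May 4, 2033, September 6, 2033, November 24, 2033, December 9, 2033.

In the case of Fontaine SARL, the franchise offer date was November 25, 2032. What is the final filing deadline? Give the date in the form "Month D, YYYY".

12 months after November 25, 2032, on the same day of the month, is November 25, 2033.
November 25, 2033 falls on a Friday, which is a business day, so no adjustment is needed.
Deadline: November 25, 2033.

November 25, 2033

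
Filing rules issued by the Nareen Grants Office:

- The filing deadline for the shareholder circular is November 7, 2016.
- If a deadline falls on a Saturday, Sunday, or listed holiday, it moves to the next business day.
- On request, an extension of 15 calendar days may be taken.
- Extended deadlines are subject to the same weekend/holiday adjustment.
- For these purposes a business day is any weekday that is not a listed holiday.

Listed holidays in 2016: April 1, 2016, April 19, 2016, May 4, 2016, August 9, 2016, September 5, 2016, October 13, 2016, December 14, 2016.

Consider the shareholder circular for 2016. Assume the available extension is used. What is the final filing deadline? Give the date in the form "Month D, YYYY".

The statutory due date is November 7, 2016.
Since November 7, 2016 is a Monday and not a holiday, the date is unchanged.
Add the 15 calendar-day extension to November 7, 2016: November 22, 2016.
Since November 22, 2016 is a Tuesday and not a holiday, the date is unchanged.
Final deadline: November 22, 2016.

November 22, 2016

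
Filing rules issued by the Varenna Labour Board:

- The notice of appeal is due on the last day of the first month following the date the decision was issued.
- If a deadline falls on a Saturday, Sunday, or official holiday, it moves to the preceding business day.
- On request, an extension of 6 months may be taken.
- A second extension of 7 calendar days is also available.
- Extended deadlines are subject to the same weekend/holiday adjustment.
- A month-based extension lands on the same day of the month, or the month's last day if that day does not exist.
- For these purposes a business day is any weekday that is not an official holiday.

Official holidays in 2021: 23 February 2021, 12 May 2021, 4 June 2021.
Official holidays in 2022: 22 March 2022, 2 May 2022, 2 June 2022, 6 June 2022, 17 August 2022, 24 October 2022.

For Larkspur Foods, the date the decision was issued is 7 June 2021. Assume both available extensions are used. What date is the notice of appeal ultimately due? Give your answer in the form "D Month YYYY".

The first month after 7 June 2021 is July 2021, whose last day is 31 July 2021.
31 July 2021 falls on a Saturday. Rolling to the preceding business day gives 30 July 2021, a Friday.
The 6 months extension carries 30 July 2021 to 30 January 2022.
30 January 2022 is a Sunday; the preceding business day is 28 January 2022 (Friday).
Add the 7 calendar-day extension to 28 January 2022: 4 February 2022.
4 February 2022 falls on a Friday, which is a business day, so no adjustment is needed.
Deadline: 4 February 2022.

4 February 2022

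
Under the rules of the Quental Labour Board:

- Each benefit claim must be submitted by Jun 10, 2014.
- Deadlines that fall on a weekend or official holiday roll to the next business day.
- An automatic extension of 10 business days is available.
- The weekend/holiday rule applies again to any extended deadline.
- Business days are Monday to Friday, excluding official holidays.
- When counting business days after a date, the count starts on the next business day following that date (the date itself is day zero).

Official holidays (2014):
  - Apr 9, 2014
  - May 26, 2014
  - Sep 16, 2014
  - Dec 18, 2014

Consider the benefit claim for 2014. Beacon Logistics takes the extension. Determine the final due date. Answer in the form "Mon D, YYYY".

Jun 24, 2014

The stated deadline is Jun 10, 2014.
Since Jun 10, 2014 is a Tuesday and not a holiday, the date is unchanged.
The 10-business-day extension runs from Jun 10, 2014 to Jun 24, 2014.
Jun 24, 2014 falls on a Tuesday, which is a business day, so no adjustment is needed.
The final due date is Jun 24, 2014.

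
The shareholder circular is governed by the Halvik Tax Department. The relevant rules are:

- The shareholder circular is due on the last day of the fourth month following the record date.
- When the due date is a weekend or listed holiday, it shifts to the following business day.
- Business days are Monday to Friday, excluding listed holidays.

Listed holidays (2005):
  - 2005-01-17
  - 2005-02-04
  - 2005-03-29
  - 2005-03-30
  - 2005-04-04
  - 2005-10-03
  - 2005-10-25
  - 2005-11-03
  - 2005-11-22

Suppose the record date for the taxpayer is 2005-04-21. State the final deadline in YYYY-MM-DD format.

4 months after 2005-04-21 falls in August 2005; the last day of that month is 2005-08-31.
Since 2005-08-31 is a Wednesday and not a holiday, the date is unchanged.
Deadline: 2005-08-31.

2005-08-31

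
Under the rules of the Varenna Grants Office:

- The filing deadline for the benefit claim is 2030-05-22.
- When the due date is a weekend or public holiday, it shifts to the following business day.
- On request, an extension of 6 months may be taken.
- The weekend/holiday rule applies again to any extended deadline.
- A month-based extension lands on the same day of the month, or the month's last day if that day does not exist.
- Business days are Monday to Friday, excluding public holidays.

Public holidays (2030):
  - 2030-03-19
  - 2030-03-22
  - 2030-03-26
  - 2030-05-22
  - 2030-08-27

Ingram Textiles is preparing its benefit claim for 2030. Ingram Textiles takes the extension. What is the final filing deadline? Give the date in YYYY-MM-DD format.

The statutory due date is 2030-05-22.
2030-05-22 is a listed holiday, so it moves to the next business day, 2030-05-23 (Thursday).
Applying the 6 months extension: 6 months after 2030-05-23 is 2030-11-23.
2030-11-23 is a Saturday, so it moves to the next business day, 2030-11-25 (Monday).
Final deadline: 2030-11-25.

2030-11-25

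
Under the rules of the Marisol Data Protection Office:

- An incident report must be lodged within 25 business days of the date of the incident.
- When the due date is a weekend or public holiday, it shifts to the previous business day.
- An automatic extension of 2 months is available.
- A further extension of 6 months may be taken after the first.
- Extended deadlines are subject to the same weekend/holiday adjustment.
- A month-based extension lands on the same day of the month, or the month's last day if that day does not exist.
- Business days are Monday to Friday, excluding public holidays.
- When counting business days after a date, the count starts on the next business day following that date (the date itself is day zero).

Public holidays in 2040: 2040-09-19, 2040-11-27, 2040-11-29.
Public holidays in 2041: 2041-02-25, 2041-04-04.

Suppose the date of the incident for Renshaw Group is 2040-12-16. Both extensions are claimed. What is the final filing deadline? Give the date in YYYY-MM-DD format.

2041-09-18

Starting the day after 2040-12-16 and counting 25 business days lands on 2041-01-18.
2041-01-18 is a Friday and not a listed holiday, so it stands.
Add 2 months to 2041-01-18: 2041-03-18.
2041-03-18 is a Monday and not a listed holiday, so it stands.
The 6 months extension carries 2041-03-18 to 2041-09-18.
2041-09-18 is a Wednesday and not a listed holiday, so it stands.
The final due date is 2041-09-18.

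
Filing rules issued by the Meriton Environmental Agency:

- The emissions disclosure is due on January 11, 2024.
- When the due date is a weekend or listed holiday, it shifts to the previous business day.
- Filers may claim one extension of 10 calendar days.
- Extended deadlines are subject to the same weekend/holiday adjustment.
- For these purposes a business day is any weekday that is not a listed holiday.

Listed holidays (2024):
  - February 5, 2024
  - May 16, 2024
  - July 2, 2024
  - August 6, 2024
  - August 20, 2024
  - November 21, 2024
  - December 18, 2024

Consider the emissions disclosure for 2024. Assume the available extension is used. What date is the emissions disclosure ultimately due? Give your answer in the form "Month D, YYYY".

January 19, 2024

Start from the fixed due date, January 11, 2024.
January 11, 2024 (Thursday) is already a business day.
Add the 10 calendar-day extension to January 11, 2024: January 21, 2024.
January 21, 2024 is a Sunday, so it moves to the preceding business day, January 19, 2024 (Friday).
The final due date is January 19, 2024.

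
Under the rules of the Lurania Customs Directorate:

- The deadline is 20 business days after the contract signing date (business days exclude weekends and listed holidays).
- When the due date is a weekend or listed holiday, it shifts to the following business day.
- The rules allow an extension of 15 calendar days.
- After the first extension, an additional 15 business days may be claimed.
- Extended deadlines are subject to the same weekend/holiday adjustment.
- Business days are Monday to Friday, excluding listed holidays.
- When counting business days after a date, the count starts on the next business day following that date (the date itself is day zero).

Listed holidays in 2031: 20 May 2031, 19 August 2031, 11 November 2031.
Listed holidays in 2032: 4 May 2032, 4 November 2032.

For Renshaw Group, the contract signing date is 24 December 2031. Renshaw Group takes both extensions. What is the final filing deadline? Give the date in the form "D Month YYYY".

26 February 2032

Starting the day after 24 December 2031 and counting 20 business days lands on 21 January 2032.
21 January 2032 is a Wednesday and not a listed holiday, so it stands.
Add the 15 calendar-day extension to 21 January 2032: 5 February 2032.
5 February 2032 falls on a Thursday, which is a business day, so no adjustment is needed.
Counting 15 further business days from 5 February 2032 reaches 26 February 2032.
26 February 2032 (Thursday) is already a business day.
So the filing is due 26 February 2032.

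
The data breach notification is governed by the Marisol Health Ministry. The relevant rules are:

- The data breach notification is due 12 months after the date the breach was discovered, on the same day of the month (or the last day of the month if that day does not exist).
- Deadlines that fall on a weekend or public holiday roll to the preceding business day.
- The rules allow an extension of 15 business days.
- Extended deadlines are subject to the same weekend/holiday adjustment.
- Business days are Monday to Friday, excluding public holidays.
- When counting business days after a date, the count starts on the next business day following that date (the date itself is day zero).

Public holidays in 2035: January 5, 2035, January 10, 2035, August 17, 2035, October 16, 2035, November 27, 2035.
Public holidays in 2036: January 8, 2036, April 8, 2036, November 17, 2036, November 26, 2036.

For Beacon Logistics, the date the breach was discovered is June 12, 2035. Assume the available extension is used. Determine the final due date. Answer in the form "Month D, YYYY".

12 months from June 12, 2035 is June 12, 2036.
June 12, 2036 (Thursday) is already a business day.
The 15-business-day extension runs from June 12, 2036 to July 3, 2036.
July 3, 2036 falls on a Thursday, which is a business day, so no adjustment is needed.
So the filing is due July 3, 2036.

July 3, 2036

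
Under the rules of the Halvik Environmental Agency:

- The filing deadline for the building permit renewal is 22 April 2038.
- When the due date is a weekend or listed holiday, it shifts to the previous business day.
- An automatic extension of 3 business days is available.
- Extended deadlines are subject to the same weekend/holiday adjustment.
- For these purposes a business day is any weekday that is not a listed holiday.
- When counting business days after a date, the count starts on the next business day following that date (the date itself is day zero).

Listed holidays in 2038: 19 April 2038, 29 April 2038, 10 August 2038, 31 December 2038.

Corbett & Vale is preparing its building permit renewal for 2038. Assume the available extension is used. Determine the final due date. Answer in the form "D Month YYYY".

The stated deadline is 22 April 2038.
22 April 2038 falls on a Thursday, which is a business day, so no adjustment is needed.
The 3-business-day extension runs from 22 April 2038 to 27 April 2038.
27 April 2038 falls on a Tuesday, which is a business day, so no adjustment is needed.
The final due date is 27 April 2038.

27 April 2038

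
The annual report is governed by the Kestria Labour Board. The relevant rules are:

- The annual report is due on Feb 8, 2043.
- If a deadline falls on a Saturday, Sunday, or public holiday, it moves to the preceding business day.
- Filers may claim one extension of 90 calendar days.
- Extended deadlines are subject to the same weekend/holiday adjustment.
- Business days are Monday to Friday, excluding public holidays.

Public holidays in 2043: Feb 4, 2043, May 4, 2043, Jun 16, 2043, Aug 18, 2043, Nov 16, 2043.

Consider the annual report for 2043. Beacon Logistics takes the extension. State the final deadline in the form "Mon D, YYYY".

The statutory due date is Feb 8, 2043.
Feb 8, 2043 is a Sunday; the preceding business day is Feb 6, 2043 (Friday).
Add the 90 calendar-day extension to Feb 6, 2043: May 7, 2043.
Since May 7, 2043 is a Thursday and not a holiday, the date is unchanged.
Deadline: May 7, 2043.

May 7, 2043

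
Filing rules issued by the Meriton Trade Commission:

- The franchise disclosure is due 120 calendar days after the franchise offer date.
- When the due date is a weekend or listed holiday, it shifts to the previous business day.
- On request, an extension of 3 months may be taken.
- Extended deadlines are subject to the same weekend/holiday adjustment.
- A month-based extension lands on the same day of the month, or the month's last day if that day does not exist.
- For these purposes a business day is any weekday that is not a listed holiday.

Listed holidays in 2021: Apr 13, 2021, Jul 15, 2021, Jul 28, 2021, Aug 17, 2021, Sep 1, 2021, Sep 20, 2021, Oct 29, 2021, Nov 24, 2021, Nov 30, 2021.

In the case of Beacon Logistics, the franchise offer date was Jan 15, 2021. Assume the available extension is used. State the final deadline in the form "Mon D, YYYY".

Aug 13, 2021

Trigger date Jan 15, 2021 + 120 calendar days = May 15, 2021.
May 15, 2021 is a Saturday; the preceding business day is May 14, 2021 (Friday).
The 3 months extension carries May 14, 2021 to Aug 14, 2021.
Aug 14, 2021 is a Saturday, so it moves to the preceding business day, Aug 13, 2021 (Friday).
Deadline: Aug 13, 2021.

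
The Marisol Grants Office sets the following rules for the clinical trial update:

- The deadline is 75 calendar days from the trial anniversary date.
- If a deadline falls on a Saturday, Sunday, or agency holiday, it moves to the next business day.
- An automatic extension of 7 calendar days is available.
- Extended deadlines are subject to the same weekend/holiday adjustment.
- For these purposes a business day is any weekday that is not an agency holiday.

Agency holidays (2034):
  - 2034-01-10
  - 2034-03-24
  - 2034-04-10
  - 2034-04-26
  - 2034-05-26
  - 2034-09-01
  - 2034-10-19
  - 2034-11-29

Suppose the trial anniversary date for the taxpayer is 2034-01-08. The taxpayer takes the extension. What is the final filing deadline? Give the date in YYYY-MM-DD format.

2034-04-03

Trigger date 2034-01-08 + 75 calendar days = 2034-03-24.
2034-03-24 is a listed holiday; the next business day is 2034-03-27 (Monday).
Applying the 7-calendar-day extension: 2034-03-27 + 7 days = 2034-04-03.
2034-04-03 is a Monday and not a listed holiday, so it stands.
So the filing is due 2034-04-03.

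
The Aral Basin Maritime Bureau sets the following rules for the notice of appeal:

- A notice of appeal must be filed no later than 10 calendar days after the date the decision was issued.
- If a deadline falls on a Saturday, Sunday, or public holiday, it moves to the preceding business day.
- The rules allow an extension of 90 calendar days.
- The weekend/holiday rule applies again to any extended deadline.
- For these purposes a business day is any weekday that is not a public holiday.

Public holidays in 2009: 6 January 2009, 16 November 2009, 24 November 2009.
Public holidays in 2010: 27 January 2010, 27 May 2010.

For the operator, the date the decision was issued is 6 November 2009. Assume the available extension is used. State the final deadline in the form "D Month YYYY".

11 February 2010

Trigger date 6 November 2009 + 10 calendar days = 16 November 2009.
16 November 2009 is a listed holiday; the preceding business day is 13 November 2009 (Friday).
With the 90-day extension, 13 November 2009 becomes 11 February 2010.
11 February 2010 falls on a Thursday, which is a business day, so no adjustment is needed.
Deadline: 11 February 2010.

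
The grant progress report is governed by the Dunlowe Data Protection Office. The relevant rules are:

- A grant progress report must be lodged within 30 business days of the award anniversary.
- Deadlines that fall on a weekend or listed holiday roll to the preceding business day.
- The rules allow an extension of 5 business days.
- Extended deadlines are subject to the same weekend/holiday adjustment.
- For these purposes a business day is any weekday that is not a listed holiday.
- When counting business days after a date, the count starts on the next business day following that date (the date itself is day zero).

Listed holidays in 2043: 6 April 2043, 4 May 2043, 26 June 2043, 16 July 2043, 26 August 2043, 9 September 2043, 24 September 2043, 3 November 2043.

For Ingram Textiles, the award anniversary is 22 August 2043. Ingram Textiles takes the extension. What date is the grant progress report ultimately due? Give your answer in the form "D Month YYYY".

14 October 2043

Counting 30 business days after 22 August 2043 (skipping weekends and listed holidays) reaches 7 October 2043.
7 October 2043 (Wednesday) is already a business day.
Counting 5 further business days from 7 October 2043 reaches 14 October 2043.
14 October 2043 falls on a Wednesday, which is a business day, so no adjustment is needed.
Final deadline: 14 October 2043.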